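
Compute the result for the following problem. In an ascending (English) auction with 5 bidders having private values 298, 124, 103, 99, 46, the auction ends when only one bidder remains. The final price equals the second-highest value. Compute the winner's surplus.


Step 1: Identify the highest value: 298
Step 2: Identify the second-highest value: 124
Step 3: The final price = second-highest value = 124
Step 4: Surplus = 298 - 124 = 174

174


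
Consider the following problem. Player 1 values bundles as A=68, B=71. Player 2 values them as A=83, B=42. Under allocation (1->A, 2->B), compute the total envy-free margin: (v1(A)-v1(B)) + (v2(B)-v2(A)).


Step 1: Player 1's margin = v1(A) - v1(B) = 68 - 71 = -3
Step 2: Player 2's margin = v2(B) - v2(A) = 42 - 83 = -41
Step 3: Total margin = -3 + -41 = -44

-44


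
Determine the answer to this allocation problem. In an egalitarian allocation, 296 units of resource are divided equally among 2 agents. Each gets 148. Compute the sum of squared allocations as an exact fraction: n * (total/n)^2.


Step 1: Each agent's share = 296/2 = 148
Step 2: Square of each share = (148)^2 = 21904
Step 3: Sum of squares = 2 * 21904 = 43808

43808


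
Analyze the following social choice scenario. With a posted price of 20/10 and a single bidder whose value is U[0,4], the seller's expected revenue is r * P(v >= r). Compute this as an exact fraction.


Step 1: Posted price r = 2, value support [0,4]
Step 2: P(v >= r) = (4 - 2)/4 = 1/2
Step 3: Expected revenue = r * P(v >= r) = 2 * 1/2
Step 4: Revenue = 1

1


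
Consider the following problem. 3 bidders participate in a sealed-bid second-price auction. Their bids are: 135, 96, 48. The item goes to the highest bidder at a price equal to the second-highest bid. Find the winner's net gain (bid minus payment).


Step 1: Sort bids in descending order: 135, 96, 48
Step 2: The winning bid is the highest: 135
Step 3: The payment equals the second-highest bid: 96
Step 4: Surplus = winner's bid - payment = 135 - 96 = 39

39


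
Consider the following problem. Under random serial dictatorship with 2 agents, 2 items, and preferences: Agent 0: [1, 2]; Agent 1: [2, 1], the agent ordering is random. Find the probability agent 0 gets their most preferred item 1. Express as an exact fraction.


Step 1: Agent 0 wants item 1
Step 2: There are 2 possible orderings of agents
Step 3: In 2 orderings, agent 0 gets item 1
Step 4: Probability = 2/2 = 1

1


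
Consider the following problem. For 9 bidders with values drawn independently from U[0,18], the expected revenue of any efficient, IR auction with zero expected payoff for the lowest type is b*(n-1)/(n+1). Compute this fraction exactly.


Step 1: By Revenue Equivalence, expected revenue = b*(n-1)/(n+1)
Step 2: Substituting n = 9, b = 18
Step 3: Revenue = 18*(9-1)/(9+1) = 18*8/10
Step 4: Revenue = 144/10 = 72/5

72/5


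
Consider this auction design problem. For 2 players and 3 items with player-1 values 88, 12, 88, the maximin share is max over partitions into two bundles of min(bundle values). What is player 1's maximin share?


Step 1: Item values = 88, 12, 88
Step 2: Enumerate all 2-bundle partitions and take the smaller bundle:
  Partition 1: {88} vs {12,88} -> bundles 88, 100; min = 88
  Partition 2: {12} vs {88,88} -> bundles 12, 176; min = 12
  Partition 3: {88} vs {88,12} -> bundles 88, 100; min = 88
Step 3: MMS = max(88, 12, 88) = 88

88


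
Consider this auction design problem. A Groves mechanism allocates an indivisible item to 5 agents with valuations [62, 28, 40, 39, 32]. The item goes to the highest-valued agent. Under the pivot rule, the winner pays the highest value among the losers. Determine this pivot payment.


Step 1: The efficient winner is agent 0 with value 62
Step 2: Other agents' values: [28, 40, 39, 32]
Step 3: Pivot payment = max(others) = 40
Step 4: The winner pays 40

40


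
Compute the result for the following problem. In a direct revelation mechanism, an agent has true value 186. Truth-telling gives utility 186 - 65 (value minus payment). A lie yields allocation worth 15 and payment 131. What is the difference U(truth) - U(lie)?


Step 1: U(truth) = value - payment = 186 - 65 = 121
Step 2: U(lie) = allocation - payment = 15 - 131 = -116
Step 3: IC gap = 121 - (-116) = 237

237


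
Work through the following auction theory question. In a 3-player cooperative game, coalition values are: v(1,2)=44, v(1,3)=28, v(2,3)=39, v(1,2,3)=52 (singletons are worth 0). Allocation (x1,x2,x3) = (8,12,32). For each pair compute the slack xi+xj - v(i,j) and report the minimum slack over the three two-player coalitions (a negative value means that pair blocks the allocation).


Step 1: Slack for coalition (1,2): x1+x2 - v12 = 20 - 44 = -24
Step 2: Slack for coalition (1,3): x1+x3 - v13 = 40 - 28 = 12
Step 3: Slack for coalition (2,3): x2+x3 - v23 = 44 - 39 = 5
Step 4: Minimum slack = min(-24, 12, 5) = -24, attained by (1,2); coalition (1,2) can block (slack < 0), so the allocation is not in the core

-24


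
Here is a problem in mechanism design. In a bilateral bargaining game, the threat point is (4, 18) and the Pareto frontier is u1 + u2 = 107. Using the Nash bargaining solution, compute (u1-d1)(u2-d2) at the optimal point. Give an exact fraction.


Step 1: The Nash solution splits surplus symmetrically above the disagreement point
Step 2: u1 = (total + d1 - d2)/2 = (107 + 4 - 18)/2 = 93/2
Step 3: u2 = (total - d1 + d2)/2 = (107 - 4 + 18)/2 = 121/2
Step 4: Nash product = (93/2 - 4) * (121/2 - 18)
Step 5: = 85/2 * 85/2 = 7225/4

7225/4


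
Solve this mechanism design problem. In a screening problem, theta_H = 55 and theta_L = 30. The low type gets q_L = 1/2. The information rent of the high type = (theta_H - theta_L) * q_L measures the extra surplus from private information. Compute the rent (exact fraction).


Step 1: theta_H - theta_L = 55 - 30 = 25
Step 2: Information rent = (theta_H - theta_L) * q_L
Step 3: = 25 * 1/2
Step 4: = 25/2

25/2


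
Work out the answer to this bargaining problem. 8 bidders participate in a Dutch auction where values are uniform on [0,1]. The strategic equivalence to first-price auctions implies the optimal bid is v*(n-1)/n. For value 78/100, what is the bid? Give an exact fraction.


Step 1: Dutch auctions are strategically equivalent to first-price auctions
Step 2: The equilibrium bid is b(v) = v*(n-1)/n
Step 3: b = 39/50 * 7/8
Step 4: b = 273/400

273/400


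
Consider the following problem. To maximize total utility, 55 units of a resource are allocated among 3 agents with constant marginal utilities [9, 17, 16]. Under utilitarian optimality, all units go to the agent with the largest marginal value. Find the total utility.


Step 1: The marginal utilities are [9, 17, 16]
Step 2: The highest marginal utility is 17
Step 3: All 55 units go to that agent
Step 4: Total utility = 17 * 55 = 935

935


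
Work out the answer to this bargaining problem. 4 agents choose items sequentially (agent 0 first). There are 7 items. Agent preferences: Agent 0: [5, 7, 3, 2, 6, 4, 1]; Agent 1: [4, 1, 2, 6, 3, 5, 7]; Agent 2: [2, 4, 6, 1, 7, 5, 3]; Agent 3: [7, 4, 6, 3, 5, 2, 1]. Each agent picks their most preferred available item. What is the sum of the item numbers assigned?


Step 1: Agent 0 picks item 5
Step 2: Agent 1 picks item 4
Step 3: Agent 2 picks item 2
Step 4: Agent 3 picks item 7
Step 5: Sum = 5 + 4 + 2 + 7 = 18

18


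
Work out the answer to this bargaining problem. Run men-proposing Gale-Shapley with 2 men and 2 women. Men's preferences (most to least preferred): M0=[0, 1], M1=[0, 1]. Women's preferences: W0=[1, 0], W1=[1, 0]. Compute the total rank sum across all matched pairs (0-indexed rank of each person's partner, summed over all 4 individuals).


Step 1: Run Gale-Shapley (men propose, women hold best offer):
  M0 proposes to W0; she accepts
  M1 proposes to W0; she switches from M0
  M0 proposes to W1; she accepts
Step 2: Final matching: W0-M1, W1-M0
Step 3: 0-indexed ranks (man's rank of his match, then woman's): 0 + 0 + 1 + 1
Step 4: Total rank sum = 2

2


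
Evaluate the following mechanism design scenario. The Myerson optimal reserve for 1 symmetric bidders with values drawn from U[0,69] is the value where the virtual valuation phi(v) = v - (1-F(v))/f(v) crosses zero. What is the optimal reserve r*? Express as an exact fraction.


Step 1: For U[0,69], F(v) = v/69 and f(v) = 1/69
Step 2: phi(v) = v - (1 - v/69)/(1/69) = v - (69 - v) = 2v - 69
Step 3: Set phi(r*) = 0: 2r* - 69 = 0
Step 4: r* = 69/2 (the number of bidders n = 1 does not enter)

69/2


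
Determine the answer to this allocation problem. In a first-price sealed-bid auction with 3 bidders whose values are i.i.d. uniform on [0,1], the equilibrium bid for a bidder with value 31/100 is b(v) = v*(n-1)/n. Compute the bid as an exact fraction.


Step 1: The symmetric BNE bidding function is b(v) = v * (n-1) / n
Step 2: Substitute v = 31/100 and n = 3
Step 3: b = 31/100 * 2/3
Step 4: b = 31/150

31/150


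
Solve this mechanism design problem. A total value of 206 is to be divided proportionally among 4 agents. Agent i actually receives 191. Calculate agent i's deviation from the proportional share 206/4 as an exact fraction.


Step 1: Proportional share = 206/4 = 103/2
Step 2: Agent's actual allocation = 191
Step 3: Excess = 191 - 103/2 = 279/2

279/2


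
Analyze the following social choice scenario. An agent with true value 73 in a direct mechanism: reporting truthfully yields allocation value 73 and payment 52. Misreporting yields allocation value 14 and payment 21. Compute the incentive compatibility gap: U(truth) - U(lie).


Step 1: U(truth) = value - payment = 73 - 52 = 21
Step 2: U(lie) = allocation - payment = 14 - 21 = -7
Step 3: IC gap = 21 - (-7) = 28

28


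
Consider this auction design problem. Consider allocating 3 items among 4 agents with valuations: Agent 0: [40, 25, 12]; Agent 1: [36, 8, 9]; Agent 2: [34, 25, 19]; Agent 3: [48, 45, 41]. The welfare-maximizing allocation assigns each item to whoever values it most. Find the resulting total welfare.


Step 1: For each item, find the maximum value among all agents.
Step 2: Item 0 -> Agent 3 (value 48)
Step 3: Item 1 -> Agent 3 (value 45)
Step 4: Item 2 -> Agent 3 (value 41)
Step 5: Total welfare = 48 + 45 + 41 = 134

134


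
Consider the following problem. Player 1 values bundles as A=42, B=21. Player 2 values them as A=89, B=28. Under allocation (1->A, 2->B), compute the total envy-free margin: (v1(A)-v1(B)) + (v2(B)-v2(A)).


Step 1: Player 1's margin = v1(A) - v1(B) = 42 - 21 = 21
Step 2: Player 2's margin = v2(B) - v2(A) = 28 - 89 = -61
Step 3: Total margin = 21 + -61 = -40

-40


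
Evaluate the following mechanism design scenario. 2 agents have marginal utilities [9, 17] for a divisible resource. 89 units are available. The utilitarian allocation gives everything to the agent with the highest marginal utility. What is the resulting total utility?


Step 1: The marginal utilities are [9, 17]
Step 2: The highest marginal utility is 17
Step 3: All 89 units go to that agent
Step 4: Total utility = 17 * 89 = 1513

1513


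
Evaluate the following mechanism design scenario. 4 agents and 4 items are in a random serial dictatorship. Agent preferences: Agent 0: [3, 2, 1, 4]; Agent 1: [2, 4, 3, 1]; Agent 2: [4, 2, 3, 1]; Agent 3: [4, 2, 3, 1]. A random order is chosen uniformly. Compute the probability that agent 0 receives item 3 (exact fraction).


Step 1: Agent 0 wants item 3
Step 2: There are 24 possible orderings of agents
Step 3: In 18 orderings, agent 0 gets item 3
Step 4: Probability = 18/24 = 3/4

3/4


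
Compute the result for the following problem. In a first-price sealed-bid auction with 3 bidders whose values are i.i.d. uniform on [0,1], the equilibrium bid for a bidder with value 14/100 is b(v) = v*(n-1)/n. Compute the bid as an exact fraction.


Step 1: The symmetric BNE bidding function is b(v) = v * (n-1) / n
Step 2: Substitute v = 7/50 and n = 3
Step 3: b = 7/50 * 2/3
Step 4: b = 7/75

7/75


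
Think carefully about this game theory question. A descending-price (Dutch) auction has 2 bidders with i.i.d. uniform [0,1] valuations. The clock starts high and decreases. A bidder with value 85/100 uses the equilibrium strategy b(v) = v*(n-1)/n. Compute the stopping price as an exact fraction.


Step 1: Dutch auctions are strategically equivalent to first-price auctions
Step 2: The equilibrium bid is b(v) = v*(n-1)/n
Step 3: b = 17/20 * 1/2
Step 4: b = 17/40

17/40


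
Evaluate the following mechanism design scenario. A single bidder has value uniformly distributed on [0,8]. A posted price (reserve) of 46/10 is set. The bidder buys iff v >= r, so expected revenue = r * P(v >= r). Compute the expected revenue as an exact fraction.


Step 1: Posted price r = 23/5, value support [0,8]
Step 2: P(v >= r) = (8 - 23/5)/8 = 17/40
Step 3: Expected revenue = r * P(v >= r) = 23/5 * 17/40
Step 4: Revenue = 391/200

391/200


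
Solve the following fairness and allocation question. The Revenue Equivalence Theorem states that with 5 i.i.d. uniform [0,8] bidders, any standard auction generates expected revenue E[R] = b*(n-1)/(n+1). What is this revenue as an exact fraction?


Step 1: By Revenue Equivalence, expected revenue = b*(n-1)/(n+1)
Step 2: Substituting n = 5, b = 8
Step 3: Revenue = 8*(5-1)/(5+1) = 8*4/6
Step 4: Revenue = 32/6 = 16/3

16/3


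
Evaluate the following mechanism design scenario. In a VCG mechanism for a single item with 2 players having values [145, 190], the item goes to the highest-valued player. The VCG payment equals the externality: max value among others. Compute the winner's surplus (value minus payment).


Step 1: The winner is the agent with the highest value: agent 1 with value 190
Step 2: Values of other agents: [145]
Step 3: VCG payment = max of others' values = 145
Step 4: Surplus = 190 - 145 = 45

45


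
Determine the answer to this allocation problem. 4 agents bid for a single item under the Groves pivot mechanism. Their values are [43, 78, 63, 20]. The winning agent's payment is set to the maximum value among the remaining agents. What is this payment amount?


Step 1: The efficient winner is agent 1 with value 78
Step 2: Other agents' values: [43, 63, 20]
Step 3: Pivot payment = max(others) = 63
Step 4: The winner pays 63

63


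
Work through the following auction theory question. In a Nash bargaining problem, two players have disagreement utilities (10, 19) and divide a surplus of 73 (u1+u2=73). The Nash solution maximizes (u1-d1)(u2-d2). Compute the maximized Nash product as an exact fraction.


Step 1: The Nash solution splits surplus symmetrically above the disagreement point
Step 2: u1 = (total + d1 - d2)/2 = (73 + 10 - 19)/2 = 32
Step 3: u2 = (total - d1 + d2)/2 = (73 - 10 + 19)/2 = 41
Step 4: Nash product = (32 - 10) * (41 - 19)
Step 5: = 22 * 22 = 484

484


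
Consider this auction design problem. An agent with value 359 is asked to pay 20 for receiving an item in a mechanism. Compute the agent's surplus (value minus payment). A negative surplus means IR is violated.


Step 1: Surplus = value - payment = 359 - 20 = 339
Step 2: IR is satisfied (surplus >= 0)

339


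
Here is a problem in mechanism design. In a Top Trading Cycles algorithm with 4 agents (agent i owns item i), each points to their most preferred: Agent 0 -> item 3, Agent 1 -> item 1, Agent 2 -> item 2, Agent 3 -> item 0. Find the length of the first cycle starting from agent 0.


Step 1: Trace the pointer graph from agent 0: 0 -> 3 -> 0
Step 2: A cycle is detected when we revisit agent 0
Step 3: The cycle is: 0 -> 3 -> 0
Step 4: Cycle length = 2

2


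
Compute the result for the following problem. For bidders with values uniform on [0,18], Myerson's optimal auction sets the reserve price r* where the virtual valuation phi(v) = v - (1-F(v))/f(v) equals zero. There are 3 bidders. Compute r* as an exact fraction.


Step 1: For U[0,18], F(v) = v/18 and f(v) = 1/18
Step 2: phi(v) = v - (1 - v/18)/(1/18) = v - (18 - v) = 2v - 18
Step 3: Set phi(r*) = 0: 2r* - 18 = 0
Step 4: r* = 18/2 = 9 (the number of bidders n = 3 does not enter)

9


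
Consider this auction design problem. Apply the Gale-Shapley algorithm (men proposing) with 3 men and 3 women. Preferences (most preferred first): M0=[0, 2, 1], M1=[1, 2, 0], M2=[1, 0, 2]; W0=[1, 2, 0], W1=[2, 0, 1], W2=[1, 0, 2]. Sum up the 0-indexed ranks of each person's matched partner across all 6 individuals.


Step 1: Run Gale-Shapley (men propose, women hold best offer):
  M0 proposes to W0; she accepts
  M1 proposes to W1; she accepts
  M2 proposes to W1; she switches from M1
  M1 proposes to W2; she accepts
Step 2: Final matching: W0-M0, W1-M2, W2-M1
Step 3: 0-indexed ranks (man's rank of his match, then woman's): 0 + 2 + 0 + 0 + 1 + 0
Step 4: Total rank sum = 3

3


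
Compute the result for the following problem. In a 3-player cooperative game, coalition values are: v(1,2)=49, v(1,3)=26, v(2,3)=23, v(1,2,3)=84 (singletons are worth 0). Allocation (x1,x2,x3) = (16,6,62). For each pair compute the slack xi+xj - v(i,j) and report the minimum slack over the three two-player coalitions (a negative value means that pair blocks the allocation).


Step 1: Slack for coalition (1,2): x1+x2 - v12 = 22 - 49 = -27
Step 2: Slack for coalition (1,3): x1+x3 - v13 = 78 - 26 = 52
Step 3: Slack for coalition (2,3): x2+x3 - v23 = 68 - 23 = 45
Step 4: Minimum slack = min(-27, 52, 45) = -27, attained by (1,2); coalition (1,2) can block (slack < 0), so the allocation is not in the core

-27


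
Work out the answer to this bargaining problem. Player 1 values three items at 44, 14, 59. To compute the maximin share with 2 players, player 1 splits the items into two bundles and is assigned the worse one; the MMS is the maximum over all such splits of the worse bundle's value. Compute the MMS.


Step 1: Item values = 44, 14, 59
Step 2: Enumerate all 2-bundle partitions and take the smaller bundle:
  Partition 1: {44} vs {14,59} -> bundles 44, 73; min = 44
  Partition 2: {14} vs {44,59} -> bundles 14, 103; min = 14
  Partition 3: {59} vs {44,14} -> bundles 59, 58; min = 58
Step 3: MMS = max(44, 14, 58) = 58

58


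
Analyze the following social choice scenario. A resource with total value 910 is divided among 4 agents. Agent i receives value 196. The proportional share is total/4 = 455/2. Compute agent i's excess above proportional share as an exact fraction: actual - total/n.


Step 1: Proportional share = 910/4 = 455/2
Step 2: Agent's actual allocation = 196
Step 3: Excess = 196 - 455/2 = -63/2

-63/2


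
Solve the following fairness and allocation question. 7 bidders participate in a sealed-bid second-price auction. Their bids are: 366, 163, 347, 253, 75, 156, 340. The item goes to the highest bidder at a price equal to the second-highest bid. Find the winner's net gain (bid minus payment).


Step 1: Sort bids in descending order: 366, 347, 340, 253, 163, 156, 75
Step 2: The winning bid is the highest: 366
Step 3: The payment equals the second-highest bid: 347
Step 4: Surplus = winner's bid - payment = 366 - 347 = 19

19


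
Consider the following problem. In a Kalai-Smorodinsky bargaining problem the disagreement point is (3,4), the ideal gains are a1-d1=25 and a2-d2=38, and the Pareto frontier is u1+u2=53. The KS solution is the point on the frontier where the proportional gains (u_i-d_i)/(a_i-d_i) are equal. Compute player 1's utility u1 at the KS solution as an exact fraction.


Step 1: At the KS point, (u1-d1)/r1 = (u2-d2)/r2 = t and u1+u2 = 53
Step 2: u1 = d1 + r1*t and u2 = d2 + r2*t, so (d1 + r1*t) + (d2 + r2*t) = 53
Step 3: t = (53 - 3 - 4)/(25 + 38) = 46/63
Step 4: u1 = d1 + r1*t = 3 + 25 * 46/63 = 1339/63
Step 5: (Check: u2 = d2 + r2*t = 2000/63; u1+u2 = 1339/63 + 2000/63 = 53, on the frontier.)

1339/63


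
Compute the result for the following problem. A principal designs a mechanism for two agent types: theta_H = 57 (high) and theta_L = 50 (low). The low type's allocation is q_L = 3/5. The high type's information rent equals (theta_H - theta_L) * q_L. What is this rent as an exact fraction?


Step 1: theta_H - theta_L = 57 - 50 = 7
Step 2: Information rent = (theta_H - theta_L) * q_L
Step 3: = 7 * 3/5
Step 4: = 21/5

21/5


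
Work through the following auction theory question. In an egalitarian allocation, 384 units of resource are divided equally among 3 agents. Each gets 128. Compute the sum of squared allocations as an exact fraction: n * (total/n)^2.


Step 1: Each agent's share = 384/3 = 128
Step 2: Square of each share = (128)^2 = 16384
Step 3: Sum of squares = 3 * 16384 = 49152

49152


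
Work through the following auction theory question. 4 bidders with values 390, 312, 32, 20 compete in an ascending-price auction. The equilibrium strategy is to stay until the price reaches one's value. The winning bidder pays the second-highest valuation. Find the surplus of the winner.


Step 1: Identify the highest value: 390
Step 2: Identify the second-highest value: 312
Step 3: The final price = second-highest value = 312
Step 4: Surplus = 390 - 312 = 78

78


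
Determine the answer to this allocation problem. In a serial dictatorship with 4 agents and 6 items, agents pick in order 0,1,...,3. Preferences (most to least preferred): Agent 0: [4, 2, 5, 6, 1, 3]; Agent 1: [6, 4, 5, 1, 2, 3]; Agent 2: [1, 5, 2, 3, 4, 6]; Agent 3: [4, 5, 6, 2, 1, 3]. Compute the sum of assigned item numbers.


Step 1: Agent 0 picks item 4
Step 2: Agent 1 picks item 6
Step 3: Agent 2 picks item 1
Step 4: Agent 3 picks item 5
Step 5: Sum = 4 + 6 + 1 + 5 = 16

16


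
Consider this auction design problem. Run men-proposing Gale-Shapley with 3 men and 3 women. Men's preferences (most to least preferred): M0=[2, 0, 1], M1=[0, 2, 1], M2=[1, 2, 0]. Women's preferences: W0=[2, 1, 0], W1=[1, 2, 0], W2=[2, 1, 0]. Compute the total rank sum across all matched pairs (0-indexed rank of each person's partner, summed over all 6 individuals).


Step 1: Run Gale-Shapley (men propose, women hold best offer):
  M0 proposes to W2; she accepts
  M1 proposes to W0; she accepts
  M2 proposes to W1; she accepts
Step 2: Final matching: W0-M1, W1-M2, W2-M0
Step 3: 0-indexed ranks (man's rank of his match, then woman's): 0 + 1 + 0 + 1 + 0 + 2
Step 4: Total rank sum = 4

4


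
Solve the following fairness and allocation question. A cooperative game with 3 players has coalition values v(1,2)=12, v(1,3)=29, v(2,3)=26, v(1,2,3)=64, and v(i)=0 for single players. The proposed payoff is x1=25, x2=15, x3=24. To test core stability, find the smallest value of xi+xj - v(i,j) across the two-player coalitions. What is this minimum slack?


Step 1: Slack for coalition (1,2): x1+x2 - v12 = 40 - 12 = 28
Step 2: Slack for coalition (1,3): x1+x3 - v13 = 49 - 29 = 20
Step 3: Slack for coalition (2,3): x2+x3 - v23 = 39 - 26 = 13
Step 4: Minimum slack = min(28, 20, 13) = 13, attained by (2,3); no pair can gain by deviating, so the allocation is in the core

13


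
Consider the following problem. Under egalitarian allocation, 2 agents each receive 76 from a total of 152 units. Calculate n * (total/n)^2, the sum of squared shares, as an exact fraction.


Step 1: Each agent's share = 152/2 = 76
Step 2: Square of each share = (76)^2 = 5776
Step 3: Sum of squares = 2 * 5776 = 11552

11552


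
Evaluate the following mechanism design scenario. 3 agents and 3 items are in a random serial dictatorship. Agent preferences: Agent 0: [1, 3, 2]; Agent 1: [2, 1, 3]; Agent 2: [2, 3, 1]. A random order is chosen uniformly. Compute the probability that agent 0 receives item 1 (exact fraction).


Step 1: Agent 0 wants item 1
Step 2: There are 6 possible orderings of agents
Step 3: In 5 orderings, agent 0 gets item 1
Step 4: Probability = 5/6

5/6


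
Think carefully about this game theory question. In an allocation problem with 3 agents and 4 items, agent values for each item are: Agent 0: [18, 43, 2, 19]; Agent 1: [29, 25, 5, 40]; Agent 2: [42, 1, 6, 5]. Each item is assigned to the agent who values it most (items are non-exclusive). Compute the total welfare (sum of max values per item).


Step 1: For each item, find the maximum value among all agents.
Step 2: Item 0 -> Agent 2 (value 42)
Step 3: Item 1 -> Agent 0 (value 43)
Step 4: Item 2 -> Agent 2 (value 6)
Step 5: Item 3 -> Agent 1 (value 40)
Step 6: Total welfare = 42 + 43 + 6 + 40 = 131

131


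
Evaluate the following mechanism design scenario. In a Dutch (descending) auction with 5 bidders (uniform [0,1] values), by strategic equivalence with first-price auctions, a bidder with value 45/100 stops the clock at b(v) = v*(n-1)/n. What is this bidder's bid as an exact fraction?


Step 1: Dutch auctions are strategically equivalent to first-price auctions
Step 2: The equilibrium bid is b(v) = v*(n-1)/n
Step 3: b = 9/20 * 4/5
Step 4: b = 9/25

9/25


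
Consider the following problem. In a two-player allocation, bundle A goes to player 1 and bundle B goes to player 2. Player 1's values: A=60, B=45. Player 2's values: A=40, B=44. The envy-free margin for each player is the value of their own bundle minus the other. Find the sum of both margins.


Step 1: Player 1's margin = v1(A) - v1(B) = 60 - 45 = 15
Step 2: Player 2's margin = v2(B) - v2(A) = 44 - 40 = 4
Step 3: Total margin = 15 + 4 = 19

19


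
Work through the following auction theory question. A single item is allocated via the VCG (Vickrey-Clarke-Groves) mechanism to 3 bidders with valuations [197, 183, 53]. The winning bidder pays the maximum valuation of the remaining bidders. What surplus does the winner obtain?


Step 1: The winner is the agent with the highest value: agent 0 with value 197
Step 2: Values of other agents: [183, 53]
Step 3: VCG payment = max of others' values = 183
Step 4: Surplus = 197 - 183 = 14

14


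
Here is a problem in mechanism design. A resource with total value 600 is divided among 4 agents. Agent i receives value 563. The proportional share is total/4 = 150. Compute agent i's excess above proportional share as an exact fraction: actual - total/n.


Step 1: Proportional share = 600/4 = 150
Step 2: Agent's actual allocation = 563
Step 3: Excess = 563 - 150 = 413

413


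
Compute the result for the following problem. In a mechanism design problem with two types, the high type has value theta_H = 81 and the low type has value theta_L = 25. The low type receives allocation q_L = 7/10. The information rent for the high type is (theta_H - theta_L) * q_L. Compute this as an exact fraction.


Step 1: theta_H - theta_L = 81 - 25 = 56
Step 2: Information rent = (theta_H - theta_L) * q_L
Step 3: = 56 * 7/10
Step 4: = 196/5

196/5


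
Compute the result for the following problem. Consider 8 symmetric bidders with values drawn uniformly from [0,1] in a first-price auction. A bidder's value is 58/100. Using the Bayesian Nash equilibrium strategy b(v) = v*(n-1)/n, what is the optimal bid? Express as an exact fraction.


Step 1: The symmetric BNE bidding function is b(v) = v * (n-1) / n
Step 2: Substitute v = 29/50 and n = 8
Step 3: b = 29/50 * 7/8
Step 4: b = 203/400

203/400


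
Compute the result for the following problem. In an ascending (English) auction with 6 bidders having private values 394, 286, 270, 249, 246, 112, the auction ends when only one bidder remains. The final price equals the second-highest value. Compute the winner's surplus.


Step 1: Identify the highest value: 394
Step 2: Identify the second-highest value: 286
Step 3: The final price = second-highest value = 286
Step 4: Surplus = 394 - 286 = 108

108


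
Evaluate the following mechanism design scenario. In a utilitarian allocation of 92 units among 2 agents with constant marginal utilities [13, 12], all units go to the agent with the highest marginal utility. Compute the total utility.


Step 1: The marginal utilities are [13, 12]
Step 2: The highest marginal utility is 13
Step 3: All 92 units go to that agent
Step 4: Total utility = 13 * 92 = 1196

1196


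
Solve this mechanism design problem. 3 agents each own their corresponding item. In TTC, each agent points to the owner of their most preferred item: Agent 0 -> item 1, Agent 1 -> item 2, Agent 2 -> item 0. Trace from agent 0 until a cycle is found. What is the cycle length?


Step 1: Trace the pointer graph from agent 0: 0 -> 1 -> 2 -> 0
Step 2: A cycle is detected when we revisit agent 0
Step 3: The cycle is: 0 -> 1 -> 2 -> 0
Step 4: Cycle length = 3

3


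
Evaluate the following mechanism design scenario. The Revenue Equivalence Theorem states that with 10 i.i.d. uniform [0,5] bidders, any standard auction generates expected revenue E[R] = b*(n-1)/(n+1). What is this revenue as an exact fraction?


Step 1: By Revenue Equivalence, expected revenue = b*(n-1)/(n+1)
Step 2: Substituting n = 10, b = 5
Step 3: Revenue = 5*(10-1)/(10+1) = 5*9/11
Step 4: Revenue = 45/11

45/11


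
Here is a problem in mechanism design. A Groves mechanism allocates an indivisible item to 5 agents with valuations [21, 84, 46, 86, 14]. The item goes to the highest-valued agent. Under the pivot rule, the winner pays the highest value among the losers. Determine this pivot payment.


Step 1: The efficient winner is agent 3 with value 86
Step 2: Other agents' values: [21, 84, 46, 14]
Step 3: Pivot payment = max(others) = 84
Step 4: The winner pays 84

84


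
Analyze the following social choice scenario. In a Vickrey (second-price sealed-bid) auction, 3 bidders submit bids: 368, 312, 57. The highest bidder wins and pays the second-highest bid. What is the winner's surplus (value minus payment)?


Step 1: Sort bids in descending order: 368, 312, 57
Step 2: The winning bid is the highest: 368
Step 3: The payment equals the second-highest bid: 312
Step 4: Surplus = winner's bid - payment = 368 - 312 = 56

56


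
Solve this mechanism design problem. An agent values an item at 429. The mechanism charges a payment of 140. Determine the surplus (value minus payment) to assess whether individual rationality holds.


Step 1: Surplus = value - payment = 429 - 140 = 289
Step 2: IR is satisfied (surplus >= 0)

289


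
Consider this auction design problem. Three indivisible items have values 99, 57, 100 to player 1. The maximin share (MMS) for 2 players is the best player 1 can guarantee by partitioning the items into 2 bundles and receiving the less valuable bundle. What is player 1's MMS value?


Step 1: Item values = 99, 57, 100
Step 2: Enumerate all 2-bundle partitions and take the smaller bundle:
  Partition 1: {99} vs {57,100} -> bundles 99, 157; min = 99
  Partition 2: {57} vs {99,100} -> bundles 57, 199; min = 57
  Partition 3: {100} vs {99,57} -> bundles 100, 156; min = 100
Step 3: MMS = max(99, 57, 100) = 100

100


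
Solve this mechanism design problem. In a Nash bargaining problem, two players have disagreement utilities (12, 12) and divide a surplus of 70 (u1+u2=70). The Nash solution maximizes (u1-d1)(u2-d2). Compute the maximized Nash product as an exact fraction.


Step 1: The Nash solution splits surplus symmetrically above the disagreement point
Step 2: u1 = (total + d1 - d2)/2 = (70 + 12 - 12)/2 = 35
Step 3: u2 = (total - d1 + d2)/2 = (70 - 12 + 12)/2 = 35
Step 4: Nash product = (35 - 12) * (35 - 12)
Step 5: = 23 * 23 = 529

529


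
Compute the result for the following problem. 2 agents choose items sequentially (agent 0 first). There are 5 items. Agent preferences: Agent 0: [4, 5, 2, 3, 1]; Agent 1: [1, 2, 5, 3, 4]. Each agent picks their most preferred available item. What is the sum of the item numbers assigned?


Step 1: Agent 0 picks item 4
Step 2: Agent 1 picks item 1
Step 3: Sum = 4 + 1 = 5

5


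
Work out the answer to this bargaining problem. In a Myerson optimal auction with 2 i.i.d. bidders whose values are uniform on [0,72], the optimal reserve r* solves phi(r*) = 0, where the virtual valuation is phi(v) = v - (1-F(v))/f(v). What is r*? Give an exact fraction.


Step 1: For U[0,72], F(v) = v/72 and f(v) = 1/72
Step 2: phi(v) = v - (1 - v/72)/(1/72) = v - (72 - v) = 2v - 72
Step 3: Set phi(r*) = 0: 2r* - 72 = 0
Step 4: r* = 72/2 = 36 (the number of bidders n = 2 does not enter)

36


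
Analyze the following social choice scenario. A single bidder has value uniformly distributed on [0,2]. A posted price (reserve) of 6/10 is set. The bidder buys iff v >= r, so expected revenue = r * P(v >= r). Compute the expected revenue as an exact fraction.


Step 1: Posted price r = 3/5, value support [0,2]
Step 2: P(v >= r) = (2 - 3/5)/2 = 7/10
Step 3: Expected revenue = r * P(v >= r) = 3/5 * 7/10
Step 4: Revenue = 21/50

21/50


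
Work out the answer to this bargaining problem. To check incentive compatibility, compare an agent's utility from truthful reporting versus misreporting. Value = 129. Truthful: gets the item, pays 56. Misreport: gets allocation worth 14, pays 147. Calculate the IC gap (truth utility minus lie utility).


Step 1: U(truth) = value - payment = 129 - 56 = 73
Step 2: U(lie) = allocation - payment = 14 - 147 = -133
Step 3: IC gap = 73 - (-133) = 206

206


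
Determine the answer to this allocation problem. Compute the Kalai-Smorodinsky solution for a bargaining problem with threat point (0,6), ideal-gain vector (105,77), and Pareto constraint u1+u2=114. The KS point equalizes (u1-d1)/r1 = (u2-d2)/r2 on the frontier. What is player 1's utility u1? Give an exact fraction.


Step 1: At the KS point, (u1-d1)/r1 = (u2-d2)/r2 = t and u1+u2 = 114
Step 2: u1 = d1 + r1*t and u2 = d2 + r2*t, so (d1 + r1*t) + (d2 + r2*t) = 114
Step 3: t = (114 - 0 - 6)/(105 + 77) = 108/182 = 54/91
Step 4: u1 = d1 + r1*t = 0 + 105 * 54/91 = 810/13
Step 5: (Check: u2 = d2 + r2*t = 672/13; u1+u2 = 810/13 + 672/13 = 114, on the frontier.)

810/13


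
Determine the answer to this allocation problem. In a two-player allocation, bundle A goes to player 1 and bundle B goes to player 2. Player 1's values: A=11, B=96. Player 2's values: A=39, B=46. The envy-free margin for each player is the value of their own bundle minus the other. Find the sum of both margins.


Step 1: Player 1's margin = v1(A) - v1(B) = 11 - 96 = -85
Step 2: Player 2's margin = v2(B) - v2(A) = 46 - 39 = 7
Step 3: Total margin = -85 + 7 = -78

-78


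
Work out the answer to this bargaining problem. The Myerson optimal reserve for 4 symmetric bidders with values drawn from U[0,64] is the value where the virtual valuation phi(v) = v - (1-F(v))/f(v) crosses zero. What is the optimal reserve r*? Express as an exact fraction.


Step 1: For U[0,64], F(v) = v/64 and f(v) = 1/64
Step 2: phi(v) = v - (1 - v/64)/(1/64) = v - (64 - v) = 2v - 64
Step 3: Set phi(r*) = 0: 2r* - 64 = 0
Step 4: r* = 64/2 = 32 (the number of bidders n = 4 does not enter)

32


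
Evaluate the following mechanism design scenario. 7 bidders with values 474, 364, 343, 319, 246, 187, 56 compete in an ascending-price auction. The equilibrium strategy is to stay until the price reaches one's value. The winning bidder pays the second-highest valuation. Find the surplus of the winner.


Step 1: Identify the highest value: 474
Step 2: Identify the second-highest value: 364
Step 3: The final price = second-highest value = 364
Step 4: Surplus = 474 - 364 = 110

110


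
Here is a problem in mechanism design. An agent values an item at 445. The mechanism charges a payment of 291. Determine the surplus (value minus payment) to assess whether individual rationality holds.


Step 1: Surplus = value - payment = 445 - 291 = 154
Step 2: IR is satisfied (surplus >= 0)

154


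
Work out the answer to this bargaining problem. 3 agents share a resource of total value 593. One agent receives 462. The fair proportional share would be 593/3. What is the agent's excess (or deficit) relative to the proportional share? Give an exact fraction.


Step 1: Proportional share = 593/3
Step 2: Agent's actual allocation = 462
Step 3: Excess = 462 - 593/3 = 793/3

793/3


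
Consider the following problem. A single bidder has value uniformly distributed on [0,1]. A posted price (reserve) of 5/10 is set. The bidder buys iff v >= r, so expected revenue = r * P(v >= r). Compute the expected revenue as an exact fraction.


Step 1: Posted price r = 1/2, value support [0,1]
Step 2: P(v >= r) = (1 - 1/2)/1 = 1/2
Step 3: Expected revenue = r * P(v >= r) = 1/2 * 1/2
Step 4: Revenue = 1/4

1/4


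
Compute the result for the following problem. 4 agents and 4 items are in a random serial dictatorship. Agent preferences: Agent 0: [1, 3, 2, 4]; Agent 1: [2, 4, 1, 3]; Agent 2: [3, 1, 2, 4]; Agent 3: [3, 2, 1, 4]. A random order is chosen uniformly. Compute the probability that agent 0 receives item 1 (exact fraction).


Step 1: Agent 0 wants item 1
Step 2: There are 24 possible orderings of agents
Step 3: In 18 orderings, agent 0 gets item 1
Step 4: Probability = 18/24 = 3/4

3/4


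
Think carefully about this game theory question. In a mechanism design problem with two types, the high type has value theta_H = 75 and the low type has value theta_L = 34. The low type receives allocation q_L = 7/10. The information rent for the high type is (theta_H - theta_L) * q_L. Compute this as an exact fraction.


Step 1: theta_H - theta_L = 75 - 34 = 41
Step 2: Information rent = (theta_H - theta_L) * q_L
Step 3: = 41 * 7/10
Step 4: = 287/10

287/10


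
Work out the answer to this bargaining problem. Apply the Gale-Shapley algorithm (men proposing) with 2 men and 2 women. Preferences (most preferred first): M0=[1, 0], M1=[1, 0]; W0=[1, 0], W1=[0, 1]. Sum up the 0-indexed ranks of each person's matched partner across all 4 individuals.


Step 1: Run Gale-Shapley (men propose, women hold best offer):
  M0 proposes to W1; she accepts
  M1 proposes to W1; rejected
  M1 proposes to W0; she accepts
Step 2: Final matching: W0-M1, W1-M0
Step 3: 0-indexed ranks (man's rank of his match, then woman's): 1 + 0 + 0 + 0
Step 4: Total rank sum = 1

1


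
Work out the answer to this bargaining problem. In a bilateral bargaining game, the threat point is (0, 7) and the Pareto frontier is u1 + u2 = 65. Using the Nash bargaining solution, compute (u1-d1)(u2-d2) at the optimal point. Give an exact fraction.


Step 1: The Nash solution splits surplus symmetrically above the disagreement point
Step 2: u1 = (total + d1 - d2)/2 = (65 + 0 - 7)/2 = 29
Step 3: u2 = (total - d1 + d2)/2 = (65 - 0 + 7)/2 = 36
Step 4: Nash product = (29 - 0) * (36 - 7)
Step 5: = 29 * 29 = 841

841


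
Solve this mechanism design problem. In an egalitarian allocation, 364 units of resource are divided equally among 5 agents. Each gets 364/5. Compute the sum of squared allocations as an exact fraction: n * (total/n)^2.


Step 1: Each agent's share = 364/5
Step 2: Square of each share = (364/5)^2 = 132496/25
Step 3: Sum of squares = 5 * 132496/25 = 132496/5

132496/5


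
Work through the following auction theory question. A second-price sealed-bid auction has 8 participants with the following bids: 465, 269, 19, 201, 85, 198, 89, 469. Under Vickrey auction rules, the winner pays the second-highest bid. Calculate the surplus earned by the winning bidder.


Step 1: Sort bids in descending order: 469, 465, 269, 201, 198, 89, 85, 19
Step 2: The winning bid is the highest: 469
Step 3: The payment equals the second-highest bid: 465
Step 4: Surplus = winner's bid - payment = 469 - 465 = 4

4


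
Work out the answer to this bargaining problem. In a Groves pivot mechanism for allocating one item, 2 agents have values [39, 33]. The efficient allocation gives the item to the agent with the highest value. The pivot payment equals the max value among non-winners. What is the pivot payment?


Step 1: The efficient winner is agent 0 with value 39
Step 2: Other agents' values: [33]
Step 3: Pivot payment = max(others) = 33
Step 4: The winner pays 33

33


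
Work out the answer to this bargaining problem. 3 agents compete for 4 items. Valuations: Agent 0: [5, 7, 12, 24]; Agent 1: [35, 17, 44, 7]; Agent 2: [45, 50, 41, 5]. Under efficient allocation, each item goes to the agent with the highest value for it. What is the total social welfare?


Step 1: For each item, find the maximum value among all agents.
Step 2: Item 0 -> Agent 2 (value 45)
Step 3: Item 1 -> Agent 2 (value 50)
Step 4: Item 2 -> Agent 1 (value 44)
Step 5: Item 3 -> Agent 0 (value 24)
Step 6: Total welfare = 45 + 50 + 44 + 24 = 163

163
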